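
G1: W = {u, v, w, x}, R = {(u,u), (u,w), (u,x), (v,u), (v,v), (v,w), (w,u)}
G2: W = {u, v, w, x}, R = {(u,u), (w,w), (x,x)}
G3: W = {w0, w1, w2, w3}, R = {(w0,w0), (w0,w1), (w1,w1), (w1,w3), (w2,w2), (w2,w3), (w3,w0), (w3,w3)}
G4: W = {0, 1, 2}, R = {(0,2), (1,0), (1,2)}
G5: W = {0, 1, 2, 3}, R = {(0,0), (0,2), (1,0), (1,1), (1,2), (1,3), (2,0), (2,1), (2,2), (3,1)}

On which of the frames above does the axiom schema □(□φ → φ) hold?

G2, G3

The schema corresponds to shift-reflexivity: ∀x ∀y (Rxy → Ryy).
G1: fails — Ruw but not Rww.
G2: ✓.
G3: ✓.
G4: fails — R12 but not R22.
G5: fails — R13 but not R33.
Valid on: G2, G3.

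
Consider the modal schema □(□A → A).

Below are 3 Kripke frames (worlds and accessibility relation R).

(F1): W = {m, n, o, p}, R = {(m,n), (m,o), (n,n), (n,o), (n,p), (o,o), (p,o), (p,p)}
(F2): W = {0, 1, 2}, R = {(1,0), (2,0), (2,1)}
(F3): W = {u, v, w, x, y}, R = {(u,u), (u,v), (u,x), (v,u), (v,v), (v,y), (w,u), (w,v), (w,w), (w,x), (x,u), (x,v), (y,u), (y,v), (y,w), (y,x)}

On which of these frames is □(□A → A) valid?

(F1)

Frame correspondent (Sahlqvist): ∀x ∀y (Rxy → Ryy) — i.e. shift-reflexivity.
(F1): satisfies the condition.
(F2): fails — R10 but not R00.
(F3): fails — Ryx but not Rxx.
Valid on: (F1).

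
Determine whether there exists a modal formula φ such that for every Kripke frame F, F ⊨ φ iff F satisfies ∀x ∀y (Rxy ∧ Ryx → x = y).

No — not modally definable

Any modally definable frame class is closed under surjective bounded morphisms.
The 4-cycle (worlds 0,1,2,3 with 0→1→2→3→0) is antisymmetric. Sending even-indexed worlds to s and odd-indexed worlds to t is a surjective bounded morphism onto the two-world frame with s↔t, which is not antisymmetric.
So the class is not modally definable.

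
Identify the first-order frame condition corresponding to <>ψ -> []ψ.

Suppose ◇ψ→□ψ is valid. Take Rxy, Rxz and set V(ψ)={y}. Then ◇ψ at x, so □ψ at x, so ψ at z, i.e. z=y.

partial functionality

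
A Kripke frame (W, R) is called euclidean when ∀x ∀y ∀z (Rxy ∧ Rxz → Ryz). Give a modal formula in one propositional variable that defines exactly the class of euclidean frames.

◇r → □◇r

This is the Euclidean property; the standard corresponding axiom is 5: ◇r → □◇r.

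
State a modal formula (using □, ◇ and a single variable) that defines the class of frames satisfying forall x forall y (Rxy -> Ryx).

A defining formula is p → □◇p (the B axiom).
Suppose p→□◇p is valid. Take Rxy and set V(p)={x}. Then p at x, so □◇p at x, so ◇p at y, so some z with Ryz has p; z=x, i.e. Ryx.

p → □◇p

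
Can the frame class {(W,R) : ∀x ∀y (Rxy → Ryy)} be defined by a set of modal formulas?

Definable; □(□q → q) defines it

Yes: it is shift-reflexivity, defined by the T□ schema □(□q → q).
Suppose □(□q→q) is valid. Take Rxy and set V(q)={w : Ryw}. Then at y, □q holds; since □(□q→q) at x, □q→q at y, so q at y, i.e. Ryy.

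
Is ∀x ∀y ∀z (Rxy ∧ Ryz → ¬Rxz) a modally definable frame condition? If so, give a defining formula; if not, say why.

Not modally definable

Any modally definable frame class is closed under surjective bounded morphisms.
The 5-cycle (worlds 0,1,2,3,4 with 0→1→2→3→4→0) is intransitive. Mapping every world to a single reflexive point • is a surjective bounded morphism; the reflexive point is not intransitive (R••∧R•• but R••).
Hence intransitivity is not modally definable.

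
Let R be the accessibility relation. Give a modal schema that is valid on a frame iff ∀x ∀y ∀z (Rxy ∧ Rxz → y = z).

This is partial functionality; the standard corresponding axiom is CD: ◇p → □p.

◇p → □p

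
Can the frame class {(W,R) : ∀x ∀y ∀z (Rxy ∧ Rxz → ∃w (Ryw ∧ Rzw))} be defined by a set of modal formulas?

Yes, by ◇□r → □◇r

This is a Sahlqvist condition; the .2 axiom ◇□r → □◇r defines it.
Suppose ◇□r→□◇r is valid. Take Rxy, Rxz and set V(r)={w : Ryw}. Then □r at y so ◇□r at x, so □◇r at x, so ◇r at z, giving w with Rzw and Ryw.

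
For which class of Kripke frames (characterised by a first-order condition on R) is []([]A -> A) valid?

Suppose □(□A→A) is valid. Take Rxy and set V(A)={w : Ryw}. Then at y, □A holds; since □(□A→A) at x, □A→A at y, so A at y, i.e. Ryy.
The converse is a direct semantic check.
Frame condition: forall x forall y (Rxy -> Ryy).

shift-reflexivity: forall x forall y (Rxy -> Ryy)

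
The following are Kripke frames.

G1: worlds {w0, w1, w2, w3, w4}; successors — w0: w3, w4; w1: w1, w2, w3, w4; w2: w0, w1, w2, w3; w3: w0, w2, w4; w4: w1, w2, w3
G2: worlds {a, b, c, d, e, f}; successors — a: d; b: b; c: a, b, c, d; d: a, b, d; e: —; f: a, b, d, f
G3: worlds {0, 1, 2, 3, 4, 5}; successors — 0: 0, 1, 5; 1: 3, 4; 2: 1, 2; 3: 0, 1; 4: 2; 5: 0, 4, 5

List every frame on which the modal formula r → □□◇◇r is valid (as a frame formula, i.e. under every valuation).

G1

Frame correspondent (Sahlqvist): ∀x ∀z (xR²z → ∃w (x = w ∧ zR²w)) — i.e. a generalized confluence (Geach) condition.
G1: holds.
G2: fails — aR²b but no w with a=w and bR²w.
G3: fails — 0R²4 but no w with 0=w and 4R²w.
Valid on: G1.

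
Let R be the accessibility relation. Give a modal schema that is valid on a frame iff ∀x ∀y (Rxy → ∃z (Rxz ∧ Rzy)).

The condition is density. The C4 schema □□p → □p defines it.
Suppose □□p→□p is valid. Take Rxy and set V(p)={w : xR²w}. Then □□p at x, so □p at x, so p at y, i.e. ∃z(Rxz∧Rzy).

□□p → □p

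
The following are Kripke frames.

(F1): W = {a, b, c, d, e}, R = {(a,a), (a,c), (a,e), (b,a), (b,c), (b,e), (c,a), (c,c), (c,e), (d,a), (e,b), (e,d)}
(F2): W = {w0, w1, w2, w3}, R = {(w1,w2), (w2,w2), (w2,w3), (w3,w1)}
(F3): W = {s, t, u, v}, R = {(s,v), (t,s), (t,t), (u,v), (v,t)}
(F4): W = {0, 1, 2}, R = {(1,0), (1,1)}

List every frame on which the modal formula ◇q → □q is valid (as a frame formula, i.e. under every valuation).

none

Frame correspondent (Sahlqvist): ∀x ∀y ∀z (Rxy ∧ Rxz → y = z) — i.e. partial functionality.
(F1): fails — a sees both a and c.
(F2): fails — w2 sees both w2 and w3.
(F3): fails — t sees both s and t.
(F4): fails — 1 sees both 0 and 1.
Valid on no frame.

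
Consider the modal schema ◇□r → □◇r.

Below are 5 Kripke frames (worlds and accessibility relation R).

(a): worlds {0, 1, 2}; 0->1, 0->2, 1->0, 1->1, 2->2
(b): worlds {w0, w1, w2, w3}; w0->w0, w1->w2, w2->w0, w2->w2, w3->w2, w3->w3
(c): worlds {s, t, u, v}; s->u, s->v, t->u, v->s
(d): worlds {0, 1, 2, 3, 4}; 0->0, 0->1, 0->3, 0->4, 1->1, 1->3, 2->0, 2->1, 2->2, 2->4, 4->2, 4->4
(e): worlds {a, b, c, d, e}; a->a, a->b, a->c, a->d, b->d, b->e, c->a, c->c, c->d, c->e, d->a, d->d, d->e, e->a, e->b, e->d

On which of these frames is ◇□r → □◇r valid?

This is the axiom for convergence; its first-order frame correspondent is ∀x ∀y ∀z (Rxy ∧ Rxz → ∃w (Ryw ∧ Rzw)).
(a): fails — R02 and R01 but 2 and 1 have no common successor.
(b): satisfies the condition.
(c): fails — Rsu and Rsu but u and u have no common successor.
(d): fails — R00 and R03 but 0 and 3 have no common successor.
(e): satisfies the condition.
Valid on: (b), (e).

(b), (e)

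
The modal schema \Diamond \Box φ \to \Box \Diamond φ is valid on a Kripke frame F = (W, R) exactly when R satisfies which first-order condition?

Suppose ◇□φ→□◇φ is valid. Take Rxy, Rxz and set V(φ)={w : Ryw}. Then □φ at y so ◇□φ at x, so □◇φ at x, so ◇φ at z, giving w with Rzw and Ryw.

convergence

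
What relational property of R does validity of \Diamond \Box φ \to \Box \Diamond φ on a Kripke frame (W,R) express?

convergence

Suppose ◇□φ→□◇φ is valid. Take Rxy, Rxz and set V(φ)={w : Ryw}. Then □φ at y so ◇□φ at x, so □◇φ at x, so ◇φ at z, giving w with Rzw and Ryw.
The converse is a direct semantic check.
Frame condition: \forall x \forall y \forall z (Rxy \wedge Rxz \to \exists w (Ryw \wedge Rzw)).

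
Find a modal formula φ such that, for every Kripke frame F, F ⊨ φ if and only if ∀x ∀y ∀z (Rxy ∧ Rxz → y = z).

This is partial functionality; the standard corresponding axiom is CD: ◇r → □r.

◇r → □r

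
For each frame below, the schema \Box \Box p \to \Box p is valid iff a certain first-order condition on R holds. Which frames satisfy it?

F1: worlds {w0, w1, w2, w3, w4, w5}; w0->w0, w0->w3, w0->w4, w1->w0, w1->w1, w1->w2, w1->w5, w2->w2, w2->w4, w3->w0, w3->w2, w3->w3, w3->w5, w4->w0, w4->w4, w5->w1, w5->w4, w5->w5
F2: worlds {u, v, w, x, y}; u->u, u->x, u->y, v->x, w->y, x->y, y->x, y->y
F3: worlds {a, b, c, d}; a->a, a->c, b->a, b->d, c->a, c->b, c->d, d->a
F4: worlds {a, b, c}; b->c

F1

This is the axiom for density; its first-order frame correspondent is \forall x \forall y (Rxy \to \exists z (Rxz \wedge Rzy)).
F1: holds.
F2: fails — Rvx but no z with Rvz and Rzx.
F3: fails — Rcb but no z with Rcz and Rzb.
F4: fails — Rbc but no z with Rbz and Rzc.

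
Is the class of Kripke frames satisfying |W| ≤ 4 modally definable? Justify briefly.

No — not modally definable

Modal frame validity is preserved under disjoint unions.
Any modal formula valid on each of 5 disjoint one-world frames is valid on their disjoint union (validity is preserved under disjoint unions). Each one-world frame has |W|=1≤4, but the union has |W|=5.
Hence having at most 4 worlds is not modally definable.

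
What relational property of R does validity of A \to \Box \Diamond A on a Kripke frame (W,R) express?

This is the B axiom.
It corresponds to symmetry: \forall x \forall y (Rxy \to Ryx).

symmetry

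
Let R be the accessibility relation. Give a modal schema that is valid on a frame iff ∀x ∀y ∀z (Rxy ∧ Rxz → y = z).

The condition is partial functionality. The CD schema ◇ψ → □ψ defines it.
Suppose ◇ψ→□ψ is valid. Take Rxy, Rxz and set V(ψ)={y}. Then ◇ψ at x, so □ψ at x, so ψ at z, i.e. z=y.

◇ψ → □ψ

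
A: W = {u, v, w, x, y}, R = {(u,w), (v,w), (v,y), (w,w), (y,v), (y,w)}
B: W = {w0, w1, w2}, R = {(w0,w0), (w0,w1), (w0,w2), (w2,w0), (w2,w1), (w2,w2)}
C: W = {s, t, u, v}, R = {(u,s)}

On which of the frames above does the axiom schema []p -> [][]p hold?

Frame correspondent (Sahlqvist): forall x forall y forall z (Rxy & Ryz -> Rxz) — i.e. transitivity.
A: fails — Ryv and Rvy but not Ryy.
B: satisfies the condition.
C: satisfies the condition.
Valid on: B, C.

B, C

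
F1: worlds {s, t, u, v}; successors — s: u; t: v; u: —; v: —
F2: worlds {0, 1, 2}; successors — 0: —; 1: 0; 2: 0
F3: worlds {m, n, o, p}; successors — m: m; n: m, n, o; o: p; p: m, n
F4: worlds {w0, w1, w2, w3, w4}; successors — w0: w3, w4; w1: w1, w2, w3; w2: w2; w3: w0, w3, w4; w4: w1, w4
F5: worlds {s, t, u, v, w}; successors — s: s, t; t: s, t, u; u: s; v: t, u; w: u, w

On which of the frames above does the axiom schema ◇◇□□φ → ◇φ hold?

F1, F2

The schema corresponds to a generalized confluence (Geach) condition: ∀x ∀y (xR²y → ∃w (yR²w ∧ xRw)).
F1: satisfies the condition.
F2: satisfies the condition.
F3: fails — oR²m but no w with mR²w and oRw.
F4: fails — w4R²w2 but no w with w2R²w and w4Rw.
F5: fails — wR²u but no w* with uR²w* and wRw*.
Valid on: F1, F2.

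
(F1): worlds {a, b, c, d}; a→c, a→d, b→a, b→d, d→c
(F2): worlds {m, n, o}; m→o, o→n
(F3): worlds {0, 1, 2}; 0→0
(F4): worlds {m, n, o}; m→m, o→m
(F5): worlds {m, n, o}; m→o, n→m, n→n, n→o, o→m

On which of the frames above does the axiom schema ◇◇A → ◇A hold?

(F3), (F4)

This is the axiom for transitivity; its first-order frame correspondent is ∀x ∀y ∀z (Rxy ∧ Ryz → Rxz).
(F1): fails — Rba and Rac but not Rbc.
(F2): fails — Rmo and Ron but not Rmn.
(F3): holds.
(F4): holds.
(F5): fails — Rom and Rmo but not Roo.
Valid on: (F3), (F4).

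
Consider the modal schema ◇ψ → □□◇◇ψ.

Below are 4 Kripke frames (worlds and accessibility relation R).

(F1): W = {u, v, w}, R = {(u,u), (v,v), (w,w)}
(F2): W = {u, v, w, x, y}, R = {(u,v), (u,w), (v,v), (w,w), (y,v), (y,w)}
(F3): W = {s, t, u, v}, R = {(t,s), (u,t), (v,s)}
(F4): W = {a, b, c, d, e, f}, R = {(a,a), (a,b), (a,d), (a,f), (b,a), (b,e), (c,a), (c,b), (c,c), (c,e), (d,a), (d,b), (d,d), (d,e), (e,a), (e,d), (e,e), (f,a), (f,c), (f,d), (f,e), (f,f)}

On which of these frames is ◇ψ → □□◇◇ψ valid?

(F1)

This is the axiom for a generalized confluence (Geach) condition; its first-order frame correspondent is ∀x ∀y ∀z ((xRy ∧ xR²z) → ∃w (y = w ∧ zR²w)).
(F1): satisfies the condition.
(F2): fails — uRv, uR²w but no t with v=t and wR²t.
(F3): fails — uRt, uR²s but no w with t=w and sR²w.
(F4): fails — cRc, cR²b but no w with c=w and bR²w.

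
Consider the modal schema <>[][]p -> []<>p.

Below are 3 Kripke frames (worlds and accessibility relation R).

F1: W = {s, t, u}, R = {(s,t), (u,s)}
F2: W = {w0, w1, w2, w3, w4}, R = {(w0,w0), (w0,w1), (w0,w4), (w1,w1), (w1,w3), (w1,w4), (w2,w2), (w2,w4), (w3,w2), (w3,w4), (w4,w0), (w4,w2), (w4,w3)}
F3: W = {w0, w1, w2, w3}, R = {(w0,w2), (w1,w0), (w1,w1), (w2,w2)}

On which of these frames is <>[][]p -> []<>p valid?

The schema corresponds to a generalized confluence (Geach) condition: forall x forall y forall z ((xRy & xRz) -> exists w (y R^2 w & zRw)).
F1: fails — sRt, sRt but no w with tR²w and tRw.
F2: holds.
F3: fails — w1Rw0, w1Rw1 but no w with w0R²w and w1Rw.
Valid on: F2.

F2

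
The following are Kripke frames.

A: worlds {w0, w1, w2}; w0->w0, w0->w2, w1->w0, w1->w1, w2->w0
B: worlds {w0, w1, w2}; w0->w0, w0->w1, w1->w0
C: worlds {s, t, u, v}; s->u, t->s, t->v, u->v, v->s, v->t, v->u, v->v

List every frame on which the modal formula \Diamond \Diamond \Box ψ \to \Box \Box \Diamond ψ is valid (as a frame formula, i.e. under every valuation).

This is the axiom for a generalized confluence (Geach) condition; its first-order frame correspondent is \forall x \forall y \forall z ((x R^2 y \wedge x R^2 z) \to \exists w (yRw \wedge zRw)).
A: condition met.
B: condition met.
C: fails — tR²s, tR²t but no w with sRw and tRw.

A, B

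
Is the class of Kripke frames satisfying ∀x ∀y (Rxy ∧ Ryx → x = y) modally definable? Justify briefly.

No

If a class were modally definable it would be closed under surjective bounded morphisms (Goldblatt–Thomason).
The 6-cycle (worlds a,b,c,d,e,f with a→b→c→d→e→f→a) is antisymmetric. Sending even-indexed worlds to a and odd-indexed worlds to b is a surjective bounded morphism onto the two-world frame with a↔b, which is not antisymmetric.
So the class is not modally definable.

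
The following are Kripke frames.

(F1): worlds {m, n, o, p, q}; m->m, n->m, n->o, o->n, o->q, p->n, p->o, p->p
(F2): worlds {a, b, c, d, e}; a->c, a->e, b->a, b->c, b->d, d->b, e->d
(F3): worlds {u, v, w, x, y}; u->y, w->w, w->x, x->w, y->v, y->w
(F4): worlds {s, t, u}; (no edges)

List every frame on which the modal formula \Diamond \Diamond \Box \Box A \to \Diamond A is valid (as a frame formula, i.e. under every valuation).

(F4)

This is the axiom for a generalized confluence (Geach) condition; its first-order frame correspondent is \forall x \forall y (x R^2 y \to \exists w (y R^2 w \wedge xRw)).
(F1): fails — nR²q but no w with qR²w and nRw.
(F2): fails — bR²c but no w with cR²w and bRw.
(F3): fails — uR²v but no t with vR²t and uRt.
(F4): holds.
Valid on: (F4).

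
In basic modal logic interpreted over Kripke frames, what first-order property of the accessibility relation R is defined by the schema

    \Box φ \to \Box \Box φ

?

transitivity

Suppose □φ→□□φ is valid. Take Rxy, Ryz and set V(φ)={w : Rxw}. Then □φ at x, so □□φ at x, so □φ at y, so φ at z, i.e. Rxz.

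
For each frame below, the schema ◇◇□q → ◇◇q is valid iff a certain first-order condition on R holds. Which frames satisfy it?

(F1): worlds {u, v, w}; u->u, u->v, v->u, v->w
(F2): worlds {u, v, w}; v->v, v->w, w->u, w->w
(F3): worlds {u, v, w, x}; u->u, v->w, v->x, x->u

Frame correspondent (Sahlqvist): ∀x ∀y (xR²y → ∃w (yRw ∧ xR²w)) — i.e. a generalized confluence (Geach) condition.
(F1): fails — uR²w but no t with wRt and uR²t.
(F2): fails — vR²u but no t with uRt and vR²t.
(F3): holds.

(F3)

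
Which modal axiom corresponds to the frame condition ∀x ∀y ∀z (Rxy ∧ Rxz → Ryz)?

This is the Euclidean property; the standard corresponding axiom is 5: ◇r → □◇r.

◇r → □◇r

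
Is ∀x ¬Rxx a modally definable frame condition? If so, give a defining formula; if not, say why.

Not definable by any modal formula

If a class were modally definable it would be closed under surjective bounded morphisms (Goldblatt–Thomason).
The 2-cycle (worlds a,b with a→b→a) is irreflexive, and the map sending every world to a single reflexive point • is a surjective bounded morphism (forth: every edge maps to (•,•); back: every world has a successor). So any modal formula valid on the 2-cycle is also valid on the reflexive point, which is not irreflexive.
So the class is not modally definable.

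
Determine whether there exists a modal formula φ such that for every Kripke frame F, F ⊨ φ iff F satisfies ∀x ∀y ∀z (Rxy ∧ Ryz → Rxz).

Definable; □p → □□p defines it

Yes: it is transitivity, defined by the 4 schema □p → □□p.
Suppose □p→□□p is valid. Take Rxy, Ryz and set V(p)={w : Rxw}. Then □p at x, so □□p at x, so □p at y, so p at z, i.e. Rxz.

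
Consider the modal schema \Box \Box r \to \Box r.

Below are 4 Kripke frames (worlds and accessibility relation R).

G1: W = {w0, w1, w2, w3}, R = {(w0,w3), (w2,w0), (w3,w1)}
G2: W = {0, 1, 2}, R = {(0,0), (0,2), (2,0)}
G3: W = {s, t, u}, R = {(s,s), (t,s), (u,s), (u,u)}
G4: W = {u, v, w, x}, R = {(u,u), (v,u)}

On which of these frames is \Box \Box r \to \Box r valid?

Frame correspondent (Sahlqvist): \forall x \forall y (Rxy \to \exists z (Rxz \wedge Rzy)) — i.e. density.
G1: fails — Rw2w0 but no z with Rw2z and Rzw0.
G2: condition met.
G3: condition met.
G4: condition met.

G2, G3, G4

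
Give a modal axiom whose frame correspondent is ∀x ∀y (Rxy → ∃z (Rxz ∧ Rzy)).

□□r → □r

A defining formula is □□r → □r (the C4 axiom).
Suppose □□r→□r is valid. Take Rxy and set V(r)={w : xR²w}. Then □□r at x, so □r at x, so r at y, i.e. ∃z(Rxz∧Rzy).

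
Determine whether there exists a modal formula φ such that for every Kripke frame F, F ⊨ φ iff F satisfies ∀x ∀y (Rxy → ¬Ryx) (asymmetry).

Not modally definable

If a class were modally definable it would be closed under surjective bounded morphisms (Goldblatt–Thomason).
The 5-cycle (worlds 0,1,2,3,4 with 0→1→2→3→4→0) is asymmetric. Mapping every world to a single reflexive point • is a surjective bounded morphism, and the reflexive point is not asymmetric (R•• but asymmetry requires ¬R••).
Hence asymmetry is not modally definable.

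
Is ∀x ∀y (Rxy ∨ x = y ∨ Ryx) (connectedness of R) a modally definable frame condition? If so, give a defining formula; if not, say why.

Not definable by any modal formula

If a class were modally definable it would be closed under disjoint unions (Goldblatt–Thomason).
Take 3 disjoint single-world reflexive frames: each is trivially connected, but their disjoint union has 3 worlds with no edge between distinct components, so it is not connected.
Hence connectedness of R is not modally definable.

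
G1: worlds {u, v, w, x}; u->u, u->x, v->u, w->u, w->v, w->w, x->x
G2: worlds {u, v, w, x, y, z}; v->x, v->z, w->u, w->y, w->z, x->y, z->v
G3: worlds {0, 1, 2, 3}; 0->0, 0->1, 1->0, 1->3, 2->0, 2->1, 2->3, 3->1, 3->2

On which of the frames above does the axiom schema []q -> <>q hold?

This is the axiom for seriality; its first-order frame correspondent is forall x exists y Rxy.
G1: holds.
G2: fails — world u has no successor.
G3: holds.
Valid on: G1, G3.

G1, G3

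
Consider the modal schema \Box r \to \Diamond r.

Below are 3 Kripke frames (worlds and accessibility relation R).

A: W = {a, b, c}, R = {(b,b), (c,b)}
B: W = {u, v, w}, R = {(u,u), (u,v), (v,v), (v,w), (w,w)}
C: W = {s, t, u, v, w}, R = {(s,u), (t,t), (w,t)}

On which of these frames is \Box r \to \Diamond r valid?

B

This is the axiom for seriality; its first-order frame correspondent is \forall x \exists y Rxy.
A: fails — world a has no successor.
B: holds.
C: fails — world u has no successor.
Valid on: B.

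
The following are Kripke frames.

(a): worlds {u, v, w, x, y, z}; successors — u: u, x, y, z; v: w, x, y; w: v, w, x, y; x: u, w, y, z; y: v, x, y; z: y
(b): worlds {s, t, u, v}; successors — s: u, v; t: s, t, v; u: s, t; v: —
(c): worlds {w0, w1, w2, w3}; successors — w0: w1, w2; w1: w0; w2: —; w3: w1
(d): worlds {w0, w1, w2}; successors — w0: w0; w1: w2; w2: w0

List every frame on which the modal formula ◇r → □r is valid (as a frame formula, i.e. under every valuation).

Frame correspondent (Sahlqvist): ∀x ∀y ∀z (Rxy ∧ Rxz → y = z) — i.e. partial functionality.
(a): fails — u sees both u and x.
(b): fails — s sees both u and v.
(c): fails — w0 sees both w1 and w2.
(d): condition met.

(d)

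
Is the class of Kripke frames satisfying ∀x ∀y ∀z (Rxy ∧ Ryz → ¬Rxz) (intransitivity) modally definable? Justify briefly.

Modal frame validity is preserved under surjective bounded morphisms.
The 3-cycle (worlds s,t,u with s→t→u→s) is intransitive. Mapping every world to a single reflexive point • is a surjective bounded morphism; the reflexive point is not intransitive (R••∧R•• but R••).
So the class is not modally definable.

No — not modally definable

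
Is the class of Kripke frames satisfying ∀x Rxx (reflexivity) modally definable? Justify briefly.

The condition is reflexivity. A defining modal formula is □p → p.
Suppose □p→p is valid. At any x set V(p)={w : Rxw}. Then □p holds at x, so p holds at x, i.e. Rxx.

Yes, by □p → p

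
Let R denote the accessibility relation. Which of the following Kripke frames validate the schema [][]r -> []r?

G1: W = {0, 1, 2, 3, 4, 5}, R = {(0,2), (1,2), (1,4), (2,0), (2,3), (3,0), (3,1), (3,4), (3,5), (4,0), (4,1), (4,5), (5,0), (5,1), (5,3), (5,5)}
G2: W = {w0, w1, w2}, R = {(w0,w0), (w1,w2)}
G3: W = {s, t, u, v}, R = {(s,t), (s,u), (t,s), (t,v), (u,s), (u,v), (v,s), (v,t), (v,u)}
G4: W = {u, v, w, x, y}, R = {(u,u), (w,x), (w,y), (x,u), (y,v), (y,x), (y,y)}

G4

This is the axiom for density; its first-order frame correspondent is forall x forall y (Rxy -> exists z (Rxz & Rzy)).
G1: fails — R02 but no z with R0z and Rz2.
G2: fails — Rw1w2 but no z with Rw1z and Rzw2.
G3: fails — Ruv but no z with Ruz and Rzv.
G4: ✓.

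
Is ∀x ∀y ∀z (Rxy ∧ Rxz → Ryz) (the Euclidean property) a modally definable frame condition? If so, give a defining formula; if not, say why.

Yes: it is the Euclidean property, defined by the 5 schema ◇r → □◇r.
Suppose ◇r→□◇r is valid. Take Rxy, Rxz and set V(r)={y}. Then ◇r at x, so □◇r at x, so ◇r at z, so some w with Rzw has r; w=y, i.e. Rzy. By symmetry of the argument, Ryz.

Yes, by ◇r → □◇r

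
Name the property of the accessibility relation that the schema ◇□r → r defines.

Equivalently (dual form): r → □◇r.
Suppose r→□◇r is valid. Take Rxy and set V(r)={x}. Then r at x, so □◇r at x, so ◇r at y, so some z with Ryz has r; z=x, i.e. Ryx.

Symmetry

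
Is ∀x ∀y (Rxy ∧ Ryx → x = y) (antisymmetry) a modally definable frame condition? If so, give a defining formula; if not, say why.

If a class were modally definable it would be closed under surjective bounded morphisms (Goldblatt–Thomason).
The 8-cycle (worlds a,b,c,d,e,f,g,h with a→b→c→d→e→f→g→h→a) is antisymmetric. Sending even-indexed worlds to a and odd-indexed worlds to b is a surjective bounded morphism onto the two-world frame with a↔b, which is not antisymmetric.
Hence antisymmetry is not modally definable.

Not modally definable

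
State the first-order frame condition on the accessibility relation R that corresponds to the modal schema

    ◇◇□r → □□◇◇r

∀x ∀y ∀z ((xR²y ∧ xR²z) → ∃w (yRw ∧ zR²w))

This is a Sahlqvist (Geach-type) schema ◇^2□^1r → □^2◇^2r.
Minimal-valuation argument: fix x; take any y with xR^2y and any z with xR^2z. Set V(r) to the set of worlds R-reachable from y in exactly 1 step. Then □^1r holds at y, so the antecedent holds at x; validity forces ◇^2r at z, giving a w with zR^2w and yR^1w.
First-order correspondent: ∀x ∀y ∀z ((xR²y ∧ xR²z) → ∃w (yRw ∧ zR²w)).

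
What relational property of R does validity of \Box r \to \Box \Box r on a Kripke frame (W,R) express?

Suppose □r→□□r is valid. Take Rxy, Ryz and set V(r)={w : Rxw}. Then □r at x, so □□r at x, so □r at y, so r at z, i.e. Rxz.
The converse is a direct semantic check.
Frame condition: \forall x \forall y \forall z (Rxy \wedge Ryz \to Rxz).

transitivity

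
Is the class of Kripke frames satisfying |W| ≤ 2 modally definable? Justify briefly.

Any modally definable frame class is closed under disjoint unions.
Any modal formula valid on each of 3 disjoint one-world frames is valid on their disjoint union (validity is preserved under disjoint unions). Each one-world frame has |W|=1≤2, but the union has |W|=3.
So the class is not modally definable.

Not definable by any modal formula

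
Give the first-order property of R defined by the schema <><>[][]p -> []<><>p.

forall x forall y forall z ((x R^2 y & xRz) -> exists w (y R^2 w & z R^2 w))

This is a Sahlqvist (Geach-type) schema ◇^2□^2p → □^1◇^2p.
First-order correspondent: forall x forall y forall z ((x R^2 y & xRz) -> exists w (y R^2 w & z R^2 w)).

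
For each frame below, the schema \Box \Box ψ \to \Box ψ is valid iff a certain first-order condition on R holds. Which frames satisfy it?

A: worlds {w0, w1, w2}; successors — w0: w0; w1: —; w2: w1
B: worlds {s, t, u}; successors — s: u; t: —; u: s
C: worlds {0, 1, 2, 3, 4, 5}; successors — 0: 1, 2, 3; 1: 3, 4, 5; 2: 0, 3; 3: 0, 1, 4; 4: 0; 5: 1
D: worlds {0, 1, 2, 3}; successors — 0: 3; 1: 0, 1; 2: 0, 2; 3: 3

This is the axiom for density; its first-order frame correspondent is \forall x \forall y (Rxy \to \exists z (Rxz \wedge Rzy)).
A: fails — Rw2w1 but no z with Rw2z and Rzw1.
B: fails — Rsu but no z with Rsz and Rzu.
C: fails — R02 but no z with R0z and Rz2.
D: satisfies the condition.
Valid on: D.

D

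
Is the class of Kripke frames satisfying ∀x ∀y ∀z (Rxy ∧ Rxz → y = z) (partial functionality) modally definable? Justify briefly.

The condition is partial functionality. A defining modal formula is ◇r → □r.
Suppose ◇r→□r is valid. Take Rxy, Rxz and set V(r)={y}. Then ◇r at x, so □r at x, so r at z, i.e. z=y.

Definable; ◇r → □r defines it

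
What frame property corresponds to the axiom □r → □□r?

This schema is the 4 axiom.
Its frame correspondent is transitivity — ∀x ∀y ∀z (Rxy ∧ Ryz → Rxz).

Transitivity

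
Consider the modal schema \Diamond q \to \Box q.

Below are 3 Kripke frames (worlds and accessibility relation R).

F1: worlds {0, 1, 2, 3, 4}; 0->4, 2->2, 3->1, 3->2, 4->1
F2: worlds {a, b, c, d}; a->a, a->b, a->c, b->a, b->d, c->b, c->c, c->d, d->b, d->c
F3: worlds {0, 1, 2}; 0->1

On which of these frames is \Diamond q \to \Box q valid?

Frame correspondent (Sahlqvist): \forall x \forall y \forall z (Rxy \wedge Rxz \to y = z) — i.e. partial functionality.
F1: fails — 3 sees both 1 and 2.
F2: fails — a sees both a and b.
F3: condition met.
Valid on: F3.

F3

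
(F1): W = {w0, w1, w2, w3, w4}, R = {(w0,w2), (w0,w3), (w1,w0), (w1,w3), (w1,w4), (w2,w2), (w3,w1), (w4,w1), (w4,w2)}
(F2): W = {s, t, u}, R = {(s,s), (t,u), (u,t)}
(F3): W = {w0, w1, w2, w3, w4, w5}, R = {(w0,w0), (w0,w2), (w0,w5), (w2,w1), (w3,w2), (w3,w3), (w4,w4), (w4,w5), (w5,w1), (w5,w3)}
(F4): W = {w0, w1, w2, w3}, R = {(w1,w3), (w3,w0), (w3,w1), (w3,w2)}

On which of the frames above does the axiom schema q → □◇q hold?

(F2)

Frame correspondent (Sahlqvist): ∀x ∀y (Rxy → Ryx) — i.e. symmetry.
(F1): fails — Rw1w0 but not Rw0w1.
(F2): holds.
(F3): fails — Rw3w2 but not Rw2w3.
(F4): fails — Rw3w2 but not Rw2w3.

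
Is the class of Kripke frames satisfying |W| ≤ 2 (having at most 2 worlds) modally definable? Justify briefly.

If a class were modally definable it would be closed under disjoint unions (Goldblatt–Thomason).
Any modal formula valid on each of 3 disjoint one-world frames is valid on their disjoint union (validity is preserved under disjoint unions). Each one-world frame has |W|=1≤2, but the union has |W|=3.
Hence having at most 2 worlds is not modally definable.

Not definable by any modal formula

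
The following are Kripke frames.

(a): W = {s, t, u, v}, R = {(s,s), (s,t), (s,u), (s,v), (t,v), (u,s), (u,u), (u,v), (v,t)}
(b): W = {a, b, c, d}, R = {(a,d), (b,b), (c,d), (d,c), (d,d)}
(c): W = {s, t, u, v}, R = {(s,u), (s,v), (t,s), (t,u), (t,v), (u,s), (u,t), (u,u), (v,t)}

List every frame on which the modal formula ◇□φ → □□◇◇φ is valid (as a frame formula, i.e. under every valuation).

Frame correspondent (Sahlqvist): ∀x ∀y ∀z ((xRy ∧ xR²z) → ∃w (yRw ∧ zR²w)) — i.e. a generalized confluence (Geach) condition.
(a): fails — sRt, sR²t but no w with tRw and tR²w.
(b): condition met.
(c): fails — tRv, tR²v but no w with vRw and vR²w.
Valid on: (b).

(b)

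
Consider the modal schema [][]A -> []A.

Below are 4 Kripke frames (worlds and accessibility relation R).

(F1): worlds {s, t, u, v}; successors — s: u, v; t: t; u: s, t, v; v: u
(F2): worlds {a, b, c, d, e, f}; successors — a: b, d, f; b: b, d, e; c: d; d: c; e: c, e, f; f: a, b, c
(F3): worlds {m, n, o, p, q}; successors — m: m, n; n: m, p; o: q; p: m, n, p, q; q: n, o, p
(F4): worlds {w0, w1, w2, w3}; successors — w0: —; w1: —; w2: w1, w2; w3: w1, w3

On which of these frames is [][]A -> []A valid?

(F4)

This is the axiom for density; its first-order frame correspondent is forall x forall y (Rxy -> exists z (Rxz & Rzy)).
(F1): fails — Rus but no z with Ruz and Rzs.
(F2): fails — Rcd but no z with Rcz and Rzd.
(F3): fails — Roq but no z with Roz and Rzq.
(F4): satisfies the condition.
Valid on: (F4).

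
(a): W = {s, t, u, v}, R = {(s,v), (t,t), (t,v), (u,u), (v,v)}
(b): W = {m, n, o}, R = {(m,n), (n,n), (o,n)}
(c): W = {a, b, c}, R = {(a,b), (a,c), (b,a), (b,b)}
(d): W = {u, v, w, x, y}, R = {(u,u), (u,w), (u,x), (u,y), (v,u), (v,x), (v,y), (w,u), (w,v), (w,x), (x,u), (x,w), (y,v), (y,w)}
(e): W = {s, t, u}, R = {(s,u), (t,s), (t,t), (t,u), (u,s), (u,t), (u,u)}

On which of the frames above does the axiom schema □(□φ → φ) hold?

This is the axiom for shift-reflexivity; its first-order frame correspondent is ∀x ∀y (Rxy → Ryy).
(a): holds.
(b): holds.
(c): fails — Rac but not Rcc.
(d): fails — Rxw but not Rww.
(e): fails — Rus but not Rss.
Valid on: (a), (b).

(a), (b)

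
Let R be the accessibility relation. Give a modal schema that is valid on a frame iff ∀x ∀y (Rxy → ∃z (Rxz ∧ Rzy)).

□□r → □r

The condition is density. The C4 schema □□r → □r defines it.
Suppose □□r→□r is valid. Take Rxy and set V(r)={w : xR²w}. Then □□r at x, so □r at x, so r at y, i.e. ∃z(Rxz∧Rzy).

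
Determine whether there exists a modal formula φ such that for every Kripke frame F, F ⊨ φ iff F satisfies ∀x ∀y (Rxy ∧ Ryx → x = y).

No — not modally definable

If a class were modally definable it would be closed under surjective bounded morphisms (Goldblatt–Thomason).
The 6-cycle (worlds a,b,c,d,e,f with a→b→c→d→e→f→a) is antisymmetric. Sending even-indexed worlds to • and odd-indexed worlds to ∘ is a surjective bounded morphism onto the two-world frame with •↔∘, which is not antisymmetric.
Hence antisymmetry is not modally definable.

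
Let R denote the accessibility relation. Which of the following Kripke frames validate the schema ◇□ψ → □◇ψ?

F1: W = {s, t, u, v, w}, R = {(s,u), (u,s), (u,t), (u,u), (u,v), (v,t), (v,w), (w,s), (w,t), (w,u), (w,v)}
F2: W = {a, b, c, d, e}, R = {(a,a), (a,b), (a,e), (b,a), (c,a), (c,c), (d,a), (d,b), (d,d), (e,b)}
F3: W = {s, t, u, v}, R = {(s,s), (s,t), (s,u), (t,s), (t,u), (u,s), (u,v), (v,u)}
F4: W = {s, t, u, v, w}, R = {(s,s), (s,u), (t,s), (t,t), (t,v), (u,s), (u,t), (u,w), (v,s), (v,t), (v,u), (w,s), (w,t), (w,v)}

F3, F4

The schema corresponds to convergence: ∀x ∀y ∀z (Rxy ∧ Rxz → ∃w (Ryw ∧ Rzw)).
F1: fails — Ruv and Rut but v and t have no common successor.
F2: fails — Rab and Rae but b and e have no common successor.
F3: ✓.
F4: ✓.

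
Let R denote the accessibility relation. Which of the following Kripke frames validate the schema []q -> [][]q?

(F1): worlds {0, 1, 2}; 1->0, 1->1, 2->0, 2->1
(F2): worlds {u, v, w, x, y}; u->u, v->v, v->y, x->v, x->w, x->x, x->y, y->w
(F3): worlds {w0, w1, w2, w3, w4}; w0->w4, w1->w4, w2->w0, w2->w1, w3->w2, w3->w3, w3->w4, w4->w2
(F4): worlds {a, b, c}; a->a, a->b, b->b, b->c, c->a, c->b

(F1)

Frame correspondent (Sahlqvist): forall x forall y forall z (Rxy & Ryz -> Rxz) — i.e. transitivity.
(F1): condition met.
(F2): fails — Rvy and Ryw but not Rvw.
(F3): fails — Rw0w4 and Rw4w2 but not Rw0w2.
(F4): fails — Rbc and Rca but not Rba.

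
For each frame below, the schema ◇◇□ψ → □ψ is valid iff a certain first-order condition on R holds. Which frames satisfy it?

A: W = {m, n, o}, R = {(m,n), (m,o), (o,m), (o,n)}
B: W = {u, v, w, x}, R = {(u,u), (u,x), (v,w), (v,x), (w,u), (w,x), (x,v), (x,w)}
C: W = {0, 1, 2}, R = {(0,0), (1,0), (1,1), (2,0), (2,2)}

none

The schema corresponds to a generalized confluence (Geach) condition: ∀x ∀y ∀z ((xR²y ∧ xRz) → ∃w (yRw ∧ z = w)).
A: fails — mR²n, mRn but no w with nRw and n=w.
B: fails — uR²v, uRu but no t with vRt and u=t.
C: fails — 1R²0, 1R1 but no w with 0Rw and 1=w.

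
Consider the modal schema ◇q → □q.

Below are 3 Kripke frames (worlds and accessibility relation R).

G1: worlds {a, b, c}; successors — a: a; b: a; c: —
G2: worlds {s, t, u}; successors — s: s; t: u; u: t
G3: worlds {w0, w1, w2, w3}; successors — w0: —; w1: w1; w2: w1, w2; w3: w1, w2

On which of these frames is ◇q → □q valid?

G1, G2

The schema corresponds to partial functionality: ∀x ∀y ∀z (Rxy ∧ Rxz → y = z).
G1: condition met.
G2: condition met.
G3: fails — w2 sees both w1 and w2.
Valid on: G1, G2.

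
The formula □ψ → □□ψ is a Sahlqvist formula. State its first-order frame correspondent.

Suppose □ψ→□□ψ is valid. Take Rxy, Ryz and set V(ψ)={w : Rxw}. Then □ψ at x, so □□ψ at x, so □ψ at y, so ψ at z, i.e. Rxz.

transitivity: ∀x ∀y ∀z (Rxy ∧ Ryz → Rxz)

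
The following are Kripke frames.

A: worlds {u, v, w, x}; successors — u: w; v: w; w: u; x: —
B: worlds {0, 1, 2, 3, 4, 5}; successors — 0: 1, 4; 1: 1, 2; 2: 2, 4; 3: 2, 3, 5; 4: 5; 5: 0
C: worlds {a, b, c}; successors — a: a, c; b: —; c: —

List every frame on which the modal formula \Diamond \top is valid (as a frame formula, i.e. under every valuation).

B

The schema corresponds to seriality: \forall x \exists y Rxy.
A: fails — world x has no successor.
B: ✓.
C: fails — world b has no successor.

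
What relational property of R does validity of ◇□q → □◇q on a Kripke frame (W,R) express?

convergence

Suppose ◇□q→□◇q is valid. Take Rxy, Rxz and set V(q)={w : Ryw}. Then □q at y so ◇□q at x, so □◇q at x, so ◇q at z, giving w with Rzw and Ryw.
Conversely, any frame satisfying ∀x ∀y ∀z (Rxy ∧ Rxz → ∃w (Ryw ∧ Rzw)) validates the schema.
So the correspondent is convergence.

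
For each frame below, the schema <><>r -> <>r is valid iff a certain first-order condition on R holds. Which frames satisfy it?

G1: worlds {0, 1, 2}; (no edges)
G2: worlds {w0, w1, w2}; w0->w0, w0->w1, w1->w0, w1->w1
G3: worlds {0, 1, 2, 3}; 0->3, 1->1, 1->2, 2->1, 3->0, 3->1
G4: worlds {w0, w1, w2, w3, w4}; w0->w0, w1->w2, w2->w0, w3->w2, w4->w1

Frame correspondent (Sahlqvist): forall x forall y forall z (Rxy & Ryz -> Rxz) — i.e. transitivity.
G1: condition met.
G2: condition met.
G3: fails — R31 and R12 but not R32.
G4: fails — Rw1w2 and Rw2w0 but not Rw1w0.
Valid on: G1, G2.

G1, G2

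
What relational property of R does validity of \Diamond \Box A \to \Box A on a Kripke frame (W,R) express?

This schema is equivalent to the 5 axiom ◇A → □◇A.
It corresponds to the Euclidean property: \forall x \forall y \forall z (Rxy \wedge Rxz \to Ryz).

the Euclidean property: \forall x \forall y \forall z (Rxy \wedge Rxz \to Ryz)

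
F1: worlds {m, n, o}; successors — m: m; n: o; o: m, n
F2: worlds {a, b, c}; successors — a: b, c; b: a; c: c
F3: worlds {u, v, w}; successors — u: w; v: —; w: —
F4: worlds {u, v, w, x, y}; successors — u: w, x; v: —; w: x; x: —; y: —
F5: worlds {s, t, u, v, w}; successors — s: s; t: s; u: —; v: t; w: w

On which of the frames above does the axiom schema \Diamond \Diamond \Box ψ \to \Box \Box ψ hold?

The schema corresponds to a generalized confluence (Geach) condition: \forall x \forall y \forall z ((x R^2 y \wedge x R^2 z) \to \exists w (yRw \wedge z = w)).
F1: fails — nR²m, nR²n but no w with mRw and n=w.
F2: fails — aR²a, aR²a but no w with aRw and a=w.
F3: condition met.
F4: fails — uR²x, uR²x but no t with xRt and x=t.
F5: condition met.
Valid on: F3, F5.

F3, F5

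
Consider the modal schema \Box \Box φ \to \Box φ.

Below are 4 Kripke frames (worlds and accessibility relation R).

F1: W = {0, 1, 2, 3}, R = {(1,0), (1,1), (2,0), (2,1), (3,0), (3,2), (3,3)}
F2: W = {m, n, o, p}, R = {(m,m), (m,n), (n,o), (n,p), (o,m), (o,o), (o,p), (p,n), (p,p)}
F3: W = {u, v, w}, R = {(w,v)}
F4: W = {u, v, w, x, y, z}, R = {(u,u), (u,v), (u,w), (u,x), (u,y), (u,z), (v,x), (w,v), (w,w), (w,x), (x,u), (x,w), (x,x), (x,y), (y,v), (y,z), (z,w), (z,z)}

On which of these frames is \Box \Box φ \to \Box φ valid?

The schema corresponds to density: \forall x \forall y (Rxy \to \exists z (Rxz \wedge Rzy)).
F1: condition met.
F2: condition met.
F3: fails — Rwv but no z with Rwz and Rzv.
F4: fails — Ryv but no t with Ryt and Rtv.
Valid on: F1, F2.

F1, F2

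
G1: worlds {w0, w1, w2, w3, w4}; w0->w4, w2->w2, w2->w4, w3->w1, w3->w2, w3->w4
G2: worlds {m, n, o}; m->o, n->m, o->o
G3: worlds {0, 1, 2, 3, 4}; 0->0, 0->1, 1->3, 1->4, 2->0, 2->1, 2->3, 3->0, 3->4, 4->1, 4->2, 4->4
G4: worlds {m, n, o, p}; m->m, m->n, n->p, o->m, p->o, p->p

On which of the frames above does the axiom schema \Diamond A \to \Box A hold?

This is the axiom for partial functionality; its first-order frame correspondent is \forall x \forall y \forall z (Rxy \wedge Rxz \to y = z).
G1: fails — w2 sees both w2 and w4.
G2: ✓.
G3: fails — 0 sees both 0 and 1.
G4: fails — m sees both m and n.

G2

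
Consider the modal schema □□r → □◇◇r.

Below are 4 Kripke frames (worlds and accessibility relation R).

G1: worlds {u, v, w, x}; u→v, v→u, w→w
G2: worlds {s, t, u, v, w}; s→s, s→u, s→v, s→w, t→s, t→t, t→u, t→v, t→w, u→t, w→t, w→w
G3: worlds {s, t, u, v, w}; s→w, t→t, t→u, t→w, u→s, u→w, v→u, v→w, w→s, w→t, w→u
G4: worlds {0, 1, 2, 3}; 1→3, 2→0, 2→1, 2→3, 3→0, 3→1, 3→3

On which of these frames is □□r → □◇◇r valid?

G3

Frame correspondent (Sahlqvist): ∀x ∀z (xRz → ∃w (xR²w ∧ zR²w)) — i.e. a generalized confluence (Geach) condition.
G1: fails — uRv but no t with uR²t and vR²t.
G2: fails — sRv but no w* with sR²w* and vR²w*.
G3: ✓.
G4: fails — 2R0 but no w with 2R²w and 0R²w.
Valid on: G3.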